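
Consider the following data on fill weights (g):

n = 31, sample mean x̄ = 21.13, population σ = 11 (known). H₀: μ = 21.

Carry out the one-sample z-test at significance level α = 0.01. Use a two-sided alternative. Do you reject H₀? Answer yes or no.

SE = σ/√n = 11/√31 = 1.9757
z = (x̄−μ₀)/SE = (21.13−21)/1.9757 = 0.0658
p-value (two-sided) = 0.94754
At α=0.01: p ≥ α → fail to reject H₀

reject H₀: no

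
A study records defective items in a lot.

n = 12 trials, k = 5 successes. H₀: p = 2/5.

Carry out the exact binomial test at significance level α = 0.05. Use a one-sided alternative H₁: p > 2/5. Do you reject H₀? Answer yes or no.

Exact binomial: n=12, k=5, p₀=2/5=0.4000
P(X≥5) from Σ C(n,i)·p₀^i·(1−p₀)^(n−i)
p-value (one-sided, H₁ greater) = 0.56182
At α=0.05: p ≥ α → fail to reject H₀

reject H₀: no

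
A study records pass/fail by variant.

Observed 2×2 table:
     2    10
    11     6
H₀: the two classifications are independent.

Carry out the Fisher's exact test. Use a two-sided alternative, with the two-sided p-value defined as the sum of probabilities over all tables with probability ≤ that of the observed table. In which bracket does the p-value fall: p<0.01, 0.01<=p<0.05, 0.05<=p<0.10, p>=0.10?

Margins: r₁=12, r₂=17, c₁=13, c₂=16, n=29
p_obs = C(12,2)·C(17,11)/C(29,13); sum pmf over tables with pmf ≤ p_obs
p-value (two-sided) = 0.02157
→ bracket: 0.01<=p<0.05

p-value bracket: 0.01<=p<0.05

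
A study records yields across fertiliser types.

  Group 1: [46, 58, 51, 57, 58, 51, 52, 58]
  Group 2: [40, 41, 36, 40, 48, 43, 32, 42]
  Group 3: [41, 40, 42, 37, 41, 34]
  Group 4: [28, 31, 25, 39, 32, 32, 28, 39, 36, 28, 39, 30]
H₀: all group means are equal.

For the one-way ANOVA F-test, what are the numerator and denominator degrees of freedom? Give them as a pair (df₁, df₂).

degrees of freedom = [3, 30]

k = 4 groups, N = 34 total
df = (k−1, N−k) = (4−1, 34−4) = (3, 30)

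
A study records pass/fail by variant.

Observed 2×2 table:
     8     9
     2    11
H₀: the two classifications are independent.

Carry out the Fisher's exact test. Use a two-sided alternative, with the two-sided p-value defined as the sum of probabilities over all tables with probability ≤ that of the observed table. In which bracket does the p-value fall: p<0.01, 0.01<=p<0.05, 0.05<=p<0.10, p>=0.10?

p-value bracket: p>=0.10

Margins: r₁=17, r₂=13, c₁=10, c₂=20, n=30
p_obs = C(17,8)·C(13,2)/C(30,10); sum pmf over tables with pmf ≤ p_obs
p-value (two-sided) = 0.11935
→ bracket: p>=0.10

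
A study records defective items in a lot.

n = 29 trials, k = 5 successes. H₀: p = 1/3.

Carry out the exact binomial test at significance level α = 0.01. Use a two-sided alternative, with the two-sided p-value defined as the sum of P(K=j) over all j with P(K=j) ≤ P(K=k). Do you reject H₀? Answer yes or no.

reject H₀: no

Exact binomial: n=29, k=5, p₀=1/3=0.3333
P(X=j) = C(n,j)·p₀^j·(1−p₀)^(n−j); p = Σ P(X=j) over j with P(X=j) ≤ P(X=5)
p-value (two-sided) = 0.07627
At α=0.01: p ≥ α → fail to reject H₀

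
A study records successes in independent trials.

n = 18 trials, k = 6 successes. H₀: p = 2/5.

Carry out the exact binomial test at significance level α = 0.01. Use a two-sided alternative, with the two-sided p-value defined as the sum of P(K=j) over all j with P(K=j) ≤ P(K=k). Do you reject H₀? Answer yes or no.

Exact binomial: n=18, k=6, p₀=2/5=0.4000
P(X=j) = C(n,j)·p₀^j·(1−p₀)^(n−j); p = Σ P(X=j) over j with P(X=j) ≤ P(X=6)
p-value (two-sided) = 0.63744
At α=0.01: p ≥ α → fail to reject H₀

reject H₀: no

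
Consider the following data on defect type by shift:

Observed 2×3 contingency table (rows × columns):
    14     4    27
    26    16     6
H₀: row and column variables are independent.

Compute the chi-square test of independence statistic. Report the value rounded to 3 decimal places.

test statistic = 24.092

Row totals [45, 48], col totals [40, 20, 33], n=93
χ² = (14−19.35)²/19.35 + (4−9.68)²/9.68 + (27−15.97)²/15.97 + (26−20.65)²/20.65 + (16−10.32)²/10.32 + (6−17.03)²/17.03 = 24.0919
df = 2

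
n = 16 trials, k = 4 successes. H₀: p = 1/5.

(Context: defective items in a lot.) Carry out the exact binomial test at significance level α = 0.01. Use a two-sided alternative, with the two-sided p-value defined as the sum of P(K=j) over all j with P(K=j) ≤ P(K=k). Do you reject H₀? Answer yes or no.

Exact binomial: n=16, k=4, p₀=1/5=0.2000
P(X=j) = C(n,j)·p₀^j·(1−p₀)^(n−j); p = Σ P(X=j) over j with P(X=j) ≤ P(X=4)
p-value (two-sided) = 0.54260
At α=0.01: p ≥ α → fail to reject H₀

reject H₀: no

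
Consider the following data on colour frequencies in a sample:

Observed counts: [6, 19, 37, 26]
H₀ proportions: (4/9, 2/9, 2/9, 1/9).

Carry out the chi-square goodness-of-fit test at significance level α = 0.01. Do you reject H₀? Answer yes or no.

n = 88; E_i = n·p_i = [39.11, 19.56, 19.56, 9.78]
χ² = (6−39.11)²/39.11 + (19−19.56)²/19.56 + (37−19.56)²/19.56 + (26−9.78)²/9.78 = 70.5227
df = 3
p-value (upper-tail) = 0.00000
At α=0.01: p < α → reject H₀

reject H₀: yes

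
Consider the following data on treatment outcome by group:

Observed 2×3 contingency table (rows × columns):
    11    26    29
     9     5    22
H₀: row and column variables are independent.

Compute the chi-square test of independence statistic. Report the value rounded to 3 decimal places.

Row totals [66, 36], col totals [20, 31, 51], n=102
χ² = (11−12.94)²/12.94 + (26−20.06)²/20.06 + (29−33.00)²/33.00 + (9−7.06)²/7.06 + (5−10.94)²/10.94 + (22−18.00)²/18.00 = 7.1846
df = 2

test statistic = 7.185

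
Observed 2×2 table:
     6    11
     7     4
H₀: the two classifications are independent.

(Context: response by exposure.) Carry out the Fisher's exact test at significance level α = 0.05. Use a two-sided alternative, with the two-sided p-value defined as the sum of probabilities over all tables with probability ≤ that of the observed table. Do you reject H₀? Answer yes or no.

reject H₀: no

Margins: r₁=17, r₂=11, c₁=13, c₂=15, n=28
p_obs = C(17,6)·C(11,7)/C(28,13); sum pmf over tables with pmf ≤ p_obs
p-value (two-sided) = 0.24581
At α=0.05: p ≥ α → fail to reject H₀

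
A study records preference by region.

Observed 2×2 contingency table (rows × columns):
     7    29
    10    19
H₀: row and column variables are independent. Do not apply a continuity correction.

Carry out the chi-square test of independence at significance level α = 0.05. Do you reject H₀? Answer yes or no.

Row totals [36, 29], col totals [17, 48], n=65
χ² = (7−9.42)²/9.42 + (29−26.58)²/26.58 + (10−7.58)²/7.58 + (19−21.42)²/21.42 = 1.8807
df = 1
p-value (upper-tail) = 0.17025
At α=0.05: p ≥ α → fail to reject H₀

reject H₀: no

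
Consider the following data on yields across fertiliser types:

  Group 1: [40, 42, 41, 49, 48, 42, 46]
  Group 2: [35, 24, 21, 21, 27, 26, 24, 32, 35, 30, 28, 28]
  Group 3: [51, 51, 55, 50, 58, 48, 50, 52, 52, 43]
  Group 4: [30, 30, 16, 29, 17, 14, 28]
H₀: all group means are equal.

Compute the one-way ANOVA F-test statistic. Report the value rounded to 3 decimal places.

Group means [44.00, 27.58, 51.00, 23.43], grand mean 36.472
SSB = Σnᵢ(x̄ᵢ−x̄)² = 4646.341; SSW = ΣΣ(x−x̄ᵢ)² = 794.631
MSB = 4646.341/3 = 1548.7804; MSW = 794.631/32 = 24.8322
F = MSB/MSW = 62.3698
df = (3, 32)

test statistic = 62.370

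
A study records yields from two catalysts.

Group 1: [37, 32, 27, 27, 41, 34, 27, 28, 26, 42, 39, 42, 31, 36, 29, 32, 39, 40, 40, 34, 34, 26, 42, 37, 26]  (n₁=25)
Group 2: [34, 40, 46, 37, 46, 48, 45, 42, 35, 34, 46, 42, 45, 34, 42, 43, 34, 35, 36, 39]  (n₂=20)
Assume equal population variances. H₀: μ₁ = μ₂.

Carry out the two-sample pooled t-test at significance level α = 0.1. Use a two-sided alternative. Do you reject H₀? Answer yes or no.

x̄₁=33.920, s₁=5.780, n₁=25
x̄₂=40.150, s₂=4.934, n₂=20
s_p² = [24·5.780² + 19·4.934²]/43 = 29.4044
SE = √(s_p²·(1/25+1/20)) = 1.6268
t = (33.920−40.150)/1.6268 = -3.8297
df = 43
p-value (two-sided) = 0.00041
At α=0.1: p < α → reject H₀

reject H₀: yes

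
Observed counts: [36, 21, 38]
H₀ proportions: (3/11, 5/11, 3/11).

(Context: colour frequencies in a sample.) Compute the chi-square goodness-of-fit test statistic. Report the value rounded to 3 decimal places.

n = 95; E_i = n·p_i = [25.91, 43.18, 25.91]
χ² = (36−25.91)²/25.91 + (21−43.18)²/43.18 + (38−25.91)²/25.91 = 20.9670
df = 2

test statistic = 20.967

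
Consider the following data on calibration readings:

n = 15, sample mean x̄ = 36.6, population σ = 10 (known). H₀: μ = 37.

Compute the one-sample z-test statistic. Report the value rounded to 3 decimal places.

SE = σ/√n = 10/√15 = 2.5820
z = (x̄−μ₀)/SE = (36.6−37)/2.5820 = -0.1549

test statistic = -0.155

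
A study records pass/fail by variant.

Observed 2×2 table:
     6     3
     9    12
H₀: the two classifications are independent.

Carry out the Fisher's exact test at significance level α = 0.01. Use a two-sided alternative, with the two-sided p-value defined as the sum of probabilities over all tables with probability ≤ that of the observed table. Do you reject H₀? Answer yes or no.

reject H₀: no

Margins: r₁=9, r₂=21, c₁=15, c₂=15, n=30
p_obs = C(9,6)·C(21,9)/C(30,15); sum pmf over tables with pmf ≤ p_obs
p-value (two-sided) = 0.42699
At α=0.01: p ≥ α → fail to reject H₀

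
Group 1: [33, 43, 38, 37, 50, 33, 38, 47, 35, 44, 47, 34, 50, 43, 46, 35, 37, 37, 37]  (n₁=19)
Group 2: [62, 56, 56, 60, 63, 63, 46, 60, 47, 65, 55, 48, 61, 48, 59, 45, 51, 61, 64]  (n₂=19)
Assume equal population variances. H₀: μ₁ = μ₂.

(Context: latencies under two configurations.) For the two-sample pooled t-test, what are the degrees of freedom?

degrees of freedom = 36

df = n₁ + n₂ − 2 = 19 + 19 − 2 = 36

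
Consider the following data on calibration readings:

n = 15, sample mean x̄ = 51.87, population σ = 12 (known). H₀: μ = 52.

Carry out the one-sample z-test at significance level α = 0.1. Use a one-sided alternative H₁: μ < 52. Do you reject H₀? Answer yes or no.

reject H₀: no

SE = σ/√n = 12/√15 = 3.0984
z = (x̄−μ₀)/SE = (51.87−52)/3.0984 = -0.0420
p-value (one-sided, H₁ less) = 0.48327
At α=0.1: p ≥ α → fail to reject H₀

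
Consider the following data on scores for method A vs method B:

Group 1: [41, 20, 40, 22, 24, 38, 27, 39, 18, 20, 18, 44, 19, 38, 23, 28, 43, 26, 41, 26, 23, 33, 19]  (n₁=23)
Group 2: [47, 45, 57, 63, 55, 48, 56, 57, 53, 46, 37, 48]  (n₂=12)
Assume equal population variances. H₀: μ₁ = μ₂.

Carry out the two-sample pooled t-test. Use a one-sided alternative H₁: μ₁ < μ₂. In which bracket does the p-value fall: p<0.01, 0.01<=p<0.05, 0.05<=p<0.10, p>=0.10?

p-value bracket: p<0.01

x̄₁=29.130, s₁=9.246, n₁=23
x̄₂=51.000, s₂=7.084, n₂=12
s_p² = [22·9.246² + 11·7.084²]/33 = 73.7154
SE = √(s_p²·(1/23+1/12)) = 3.0574
t = (29.130−51.000)/3.0574 = -7.1529
df = 33
p-value (one-sided, H₁ less) = 0.00000
→ bracket: p<0.01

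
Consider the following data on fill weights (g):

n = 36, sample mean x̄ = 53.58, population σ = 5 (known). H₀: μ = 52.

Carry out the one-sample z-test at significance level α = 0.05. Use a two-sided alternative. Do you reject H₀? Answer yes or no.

SE = σ/√n = 5/√36 = 0.8333
z = (x̄−μ₀)/SE = (53.58−52)/0.8333 = 1.8960
p-value (two-sided) = 0.05796
At α=0.05: p ≥ α → fail to reject H₀

reject H₀: no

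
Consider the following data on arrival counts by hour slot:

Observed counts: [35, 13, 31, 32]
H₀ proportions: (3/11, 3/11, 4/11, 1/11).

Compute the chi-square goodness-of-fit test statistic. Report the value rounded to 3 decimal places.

n = 111; E_i = n·p_i = [30.27, 30.27, 40.36, 10.09]
χ² = (35−30.27)²/30.27 + (13−30.27)²/30.27 + (31−40.36)²/40.36 + (32−10.09)²/10.09 = 60.3341
df = 3

test statistic = 60.334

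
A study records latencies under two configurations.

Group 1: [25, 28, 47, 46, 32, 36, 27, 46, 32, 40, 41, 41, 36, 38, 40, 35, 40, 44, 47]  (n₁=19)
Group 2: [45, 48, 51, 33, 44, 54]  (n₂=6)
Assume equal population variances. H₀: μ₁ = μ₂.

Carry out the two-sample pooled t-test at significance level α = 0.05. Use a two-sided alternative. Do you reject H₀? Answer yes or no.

x̄₁=37.947, s₁=6.811, n₁=19
x̄₂=45.833, s₂=7.305, n₂=6
s_p² = [18·6.811² + 5·7.305²]/23 = 47.9035
SE = √(s_p²·(1/19+1/6)) = 3.2412
t = (37.947−45.833)/3.2412 = -2.4331
df = 23
p-value (two-sided) = 0.02316
At α=0.05: p < α → reject H₀

reject H₀: yes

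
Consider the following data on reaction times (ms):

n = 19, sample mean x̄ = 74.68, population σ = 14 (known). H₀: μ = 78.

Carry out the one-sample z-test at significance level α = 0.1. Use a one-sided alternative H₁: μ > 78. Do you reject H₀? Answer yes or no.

reject H₀: no

SE = σ/√n = 14/√19 = 3.2118
z = (x̄−μ₀)/SE = (74.68−78)/3.2118 = -1.0337
p-value (one-sided, H₁ greater) = 0.84936
At α=0.1: p ≥ α → fail to reject H₀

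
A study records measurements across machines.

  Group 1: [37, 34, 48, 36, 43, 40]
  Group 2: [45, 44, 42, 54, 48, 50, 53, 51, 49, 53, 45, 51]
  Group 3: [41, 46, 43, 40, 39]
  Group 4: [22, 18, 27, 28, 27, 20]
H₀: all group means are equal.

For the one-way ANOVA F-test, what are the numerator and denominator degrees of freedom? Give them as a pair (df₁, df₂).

k = 4 groups, N = 29 total
df = (k−1, N−k) = (4−1, 29−4) = (3, 25)

degrees of freedom = [3, 25]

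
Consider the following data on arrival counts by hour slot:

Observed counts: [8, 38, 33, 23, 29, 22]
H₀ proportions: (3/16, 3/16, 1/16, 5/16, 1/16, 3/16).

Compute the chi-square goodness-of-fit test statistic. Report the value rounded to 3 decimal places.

n = 153; E_i = n·p_i = [28.69, 28.69, 9.56, 47.81, 9.56, 28.69]
χ² = (8−28.69)²/28.69 + (38−28.69)²/28.69 + (33−9.56)²/9.56 + (23−47.81)²/47.81 + (29−9.56)²/9.56 + (22−28.69)²/28.69 = 129.3320
df = 5

test statistic = 129.332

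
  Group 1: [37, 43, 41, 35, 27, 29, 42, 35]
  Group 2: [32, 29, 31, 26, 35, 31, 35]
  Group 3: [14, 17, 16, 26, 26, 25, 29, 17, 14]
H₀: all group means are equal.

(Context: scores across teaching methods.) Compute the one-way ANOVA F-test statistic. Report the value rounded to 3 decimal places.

test statistic = 19.707

Group means [36.12, 31.29, 20.44], grand mean 28.833
SSB = Σnᵢ(x̄ᵢ−x̄)² = 1100.808; SSW = ΣΣ(x−x̄ᵢ)² = 586.526
MSB = 1100.808/2 = 550.4038; MSW = 586.526/21 = 27.9298
F = MSB/MSW = 19.7067
df = (2, 21)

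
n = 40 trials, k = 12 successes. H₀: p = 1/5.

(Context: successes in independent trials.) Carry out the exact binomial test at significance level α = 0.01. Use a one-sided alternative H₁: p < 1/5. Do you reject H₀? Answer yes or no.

reject H₀: no

Exact binomial: n=40, k=12, p₀=1/5=0.2000
P(X≤12) from Σ C(n,i)·p₀^i·(1−p₀)^(n−i)
p-value (one-sided, H₁ less) = 0.95676
At α=0.01: p ≥ α → fail to reject H₀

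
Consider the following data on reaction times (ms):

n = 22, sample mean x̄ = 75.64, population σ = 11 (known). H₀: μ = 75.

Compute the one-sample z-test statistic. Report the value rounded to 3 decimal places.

test statistic = 0.273

SE = σ/√n = 11/√22 = 2.3452
z = (x̄−μ₀)/SE = (75.64−75)/2.3452 = 0.2729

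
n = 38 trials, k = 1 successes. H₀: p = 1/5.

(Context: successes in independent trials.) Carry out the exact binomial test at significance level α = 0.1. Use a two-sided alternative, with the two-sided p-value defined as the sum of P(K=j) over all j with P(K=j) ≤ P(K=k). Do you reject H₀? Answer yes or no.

reject H₀: yes

Exact binomial: n=38, k=1, p₀=1/5=0.2000
P(X=j) = C(n,j)·p₀^j·(1−p₀)^(n−j); p = Σ P(X=j) over j with P(X=j) ≤ P(X=1)
p-value (two-sided) = 0.00374
At α=0.1: p < α → reject H₀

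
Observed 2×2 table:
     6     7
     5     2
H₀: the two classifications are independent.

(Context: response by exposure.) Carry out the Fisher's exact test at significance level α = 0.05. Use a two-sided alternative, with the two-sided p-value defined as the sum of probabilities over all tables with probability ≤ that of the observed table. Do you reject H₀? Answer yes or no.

Margins: r₁=13, r₂=7, c₁=11, c₂=9, n=20
p_obs = C(13,6)·C(7,5)/C(20,11); sum pmf over tables with pmf ≤ p_obs
p-value (two-sided) = 0.37423
At α=0.05: p ≥ α → fail to reject H₀

reject H₀: no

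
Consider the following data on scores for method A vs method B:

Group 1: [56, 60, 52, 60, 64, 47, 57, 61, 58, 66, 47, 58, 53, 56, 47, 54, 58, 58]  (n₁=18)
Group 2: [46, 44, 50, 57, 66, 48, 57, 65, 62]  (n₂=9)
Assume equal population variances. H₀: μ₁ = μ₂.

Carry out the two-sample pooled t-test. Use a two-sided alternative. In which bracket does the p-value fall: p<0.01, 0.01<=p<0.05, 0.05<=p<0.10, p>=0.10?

p-value bracket: p>=0.10

x̄₁=56.222, s₁=5.472, n₁=18
x̄₂=55.000, s₂=8.322, n₂=9
s_p² = [17·5.472² + 8·8.322²]/25 = 42.5244
SE = √(s_p²·(1/18+1/9)) = 2.6622
t = (56.222−55.000)/2.6622 = 0.4591
df = 25
p-value (two-sided) = 0.65013
→ bracket: p>=0.10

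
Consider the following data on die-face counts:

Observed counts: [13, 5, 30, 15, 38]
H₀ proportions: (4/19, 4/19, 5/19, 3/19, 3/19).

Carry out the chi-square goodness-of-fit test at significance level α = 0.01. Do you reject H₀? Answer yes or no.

reject H₀: yes

n = 101; E_i = n·p_i = [21.26, 21.26, 26.58, 15.95, 15.95]
χ² = (13−21.26)²/21.26 + (5−21.26)²/21.26 + (30−26.58)²/26.58 + (15−15.95)²/15.95 + (38−15.95)²/15.95 = 46.6419
df = 4
p-value (upper-tail) = 0.00000
At α=0.01: p < α → reject H₀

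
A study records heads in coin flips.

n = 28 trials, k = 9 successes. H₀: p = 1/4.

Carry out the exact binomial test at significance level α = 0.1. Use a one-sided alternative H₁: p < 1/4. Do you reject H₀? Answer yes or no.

Exact binomial: n=28, k=9, p₀=1/4=0.2500
P(X≤9) from Σ C(n,i)·p₀^i·(1−p₀)^(n−i)
p-value (one-sided, H₁ less) = 0.86155
At α=0.1: p ≥ α → fail to reject H₀

reject H₀: no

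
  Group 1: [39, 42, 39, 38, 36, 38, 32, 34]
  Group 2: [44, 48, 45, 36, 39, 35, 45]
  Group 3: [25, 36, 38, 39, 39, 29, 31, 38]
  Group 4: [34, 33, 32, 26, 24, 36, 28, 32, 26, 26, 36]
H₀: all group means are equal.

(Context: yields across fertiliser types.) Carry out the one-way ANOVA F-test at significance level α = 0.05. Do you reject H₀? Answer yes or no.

Group means [37.25, 41.71, 34.38, 30.27], grand mean 35.235
SSB = Σnᵢ(x̄ᵢ−x̄)² = 603.132; SSW = ΣΣ(x−x̄ᵢ)² = 612.985
MSB = 603.132/3 = 201.0441; MSW = 612.985/30 = 20.4328
F = MSB/MSW = 9.8393
df = (3, 30)
p-value (upper-tail) = 0.00011
At α=0.05: p < α → reject H₀

reject H₀: yes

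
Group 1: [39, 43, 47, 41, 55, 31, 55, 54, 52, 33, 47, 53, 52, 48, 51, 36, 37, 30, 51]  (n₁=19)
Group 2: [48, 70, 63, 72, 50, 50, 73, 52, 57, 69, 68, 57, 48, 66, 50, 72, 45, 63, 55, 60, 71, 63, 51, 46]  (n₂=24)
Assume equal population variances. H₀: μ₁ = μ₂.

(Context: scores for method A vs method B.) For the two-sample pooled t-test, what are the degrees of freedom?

df = n₁ + n₂ − 2 = 19 + 24 − 2 = 41

degrees of freedom = 41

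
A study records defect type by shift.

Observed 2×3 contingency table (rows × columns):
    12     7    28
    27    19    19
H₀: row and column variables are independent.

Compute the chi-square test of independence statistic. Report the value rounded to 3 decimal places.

test statistic = 10.407

Row totals [47, 65], col totals [39, 26, 47], n=112
χ² = (12−16.37)²/16.37 + (7−10.91)²/10.91 + (28−19.72)²/19.72 + (27−22.63)²/22.63 + (19−15.09)²/15.09 + (19−27.28)²/27.28 = 10.4070
df = 2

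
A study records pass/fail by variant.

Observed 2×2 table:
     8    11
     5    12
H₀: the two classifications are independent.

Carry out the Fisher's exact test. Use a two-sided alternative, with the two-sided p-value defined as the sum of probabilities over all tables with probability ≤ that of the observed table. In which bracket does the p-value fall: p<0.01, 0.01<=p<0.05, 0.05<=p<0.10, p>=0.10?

p-value bracket: p>=0.10

Margins: r₁=19, r₂=17, c₁=13, c₂=23, n=36
p_obs = C(19,8)·C(17,5)/C(36,13); sum pmf over tables with pmf ≤ p_obs
p-value (two-sided) = 0.50179
→ bracket: p>=0.10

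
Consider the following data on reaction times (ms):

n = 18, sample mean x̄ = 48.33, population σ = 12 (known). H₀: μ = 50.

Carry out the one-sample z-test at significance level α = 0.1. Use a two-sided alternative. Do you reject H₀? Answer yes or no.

reject H₀: no

SE = σ/√n = 12/√18 = 2.8284
z = (x̄−μ₀)/SE = (48.33−50)/2.8284 = -0.5904
p-value (two-sided) = 0.55490
At α=0.1: p ≥ α → fail to reject H₀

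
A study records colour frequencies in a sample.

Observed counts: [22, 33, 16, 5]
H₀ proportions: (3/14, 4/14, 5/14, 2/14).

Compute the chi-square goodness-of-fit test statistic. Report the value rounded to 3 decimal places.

test statistic = 15.605

n = 76; E_i = n·p_i = [16.29, 21.71, 27.14, 10.86]
χ² = (22−16.29)²/16.29 + (33−21.71)²/21.71 + (16−27.14)²/27.14 + (5−10.86)²/10.86 = 15.6048
df = 3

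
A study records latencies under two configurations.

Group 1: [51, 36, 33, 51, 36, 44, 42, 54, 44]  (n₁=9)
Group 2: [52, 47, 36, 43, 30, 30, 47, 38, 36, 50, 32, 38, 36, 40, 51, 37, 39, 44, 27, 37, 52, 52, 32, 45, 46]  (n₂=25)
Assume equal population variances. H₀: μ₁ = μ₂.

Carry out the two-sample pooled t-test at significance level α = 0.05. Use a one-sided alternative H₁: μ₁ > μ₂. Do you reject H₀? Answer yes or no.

x̄₁=43.444, s₁=7.485, n₁=9
x̄₂=40.680, s₂=7.631, n₂=25
s_p² = [8·7.485² + 24·7.631²]/32 = 57.6769
SE = √(s_p²·(1/9+1/25)) = 2.9522
t = (43.444−40.680)/2.9522 = 0.9364
df = 32
p-value (one-sided, H₁ greater) = 0.17804
At α=0.05: p ≥ α → fail to reject H₀

reject H₀: no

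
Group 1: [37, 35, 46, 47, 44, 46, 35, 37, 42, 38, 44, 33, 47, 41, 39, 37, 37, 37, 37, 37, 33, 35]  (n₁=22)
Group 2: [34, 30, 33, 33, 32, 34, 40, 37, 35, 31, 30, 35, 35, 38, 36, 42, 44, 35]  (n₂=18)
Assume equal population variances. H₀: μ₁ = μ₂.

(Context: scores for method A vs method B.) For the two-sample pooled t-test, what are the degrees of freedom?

degrees of freedom = 38

df = n₁ + n₂ − 2 = 22 + 18 − 2 = 38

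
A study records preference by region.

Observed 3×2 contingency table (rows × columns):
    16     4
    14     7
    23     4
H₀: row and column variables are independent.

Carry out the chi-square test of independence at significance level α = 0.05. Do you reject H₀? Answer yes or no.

Row totals [20, 21, 27], col totals [53, 15], n=68
χ² = (16−15.59)²/15.59 + (4−4.41)²/4.41 + (14−16.37)²/16.37 + (7−4.63)²/4.63 + (23−21.04)²/21.04 + (4−5.96)²/5.96 = 2.4260
df = 2
p-value (upper-tail) = 0.29730
At α=0.05: p ≥ α → fail to reject H₀

reject H₀: no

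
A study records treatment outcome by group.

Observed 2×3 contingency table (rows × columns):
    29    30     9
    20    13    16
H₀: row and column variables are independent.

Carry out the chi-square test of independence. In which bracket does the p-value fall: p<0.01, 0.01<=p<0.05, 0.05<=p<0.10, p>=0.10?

Row totals [68, 49], col totals [49, 43, 25], n=117
χ² = (29−28.48)²/28.48 + (30−24.99)²/24.99 + (9−14.53)²/14.53 + (20−20.52)²/20.52 + (13−18.01)²/18.01 + (16−10.47)²/10.47 = 7.4449
df = 2
p-value (upper-tail) = 0.02418
→ bracket: 0.01<=p<0.05

p-value bracket: 0.01<=p<0.05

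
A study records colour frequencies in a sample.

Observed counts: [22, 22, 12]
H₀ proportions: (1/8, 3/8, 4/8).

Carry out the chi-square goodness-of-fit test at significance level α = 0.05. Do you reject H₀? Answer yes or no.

reject H₀: yes

n = 56; E_i = n·p_i = [7.00, 21.00, 28.00]
χ² = (22−7.00)²/7.00 + (22−21.00)²/21.00 + (12−28.00)²/28.00 = 41.3333
df = 2
p-value (upper-tail) = 0.00000
At α=0.05: p < α → reject H₀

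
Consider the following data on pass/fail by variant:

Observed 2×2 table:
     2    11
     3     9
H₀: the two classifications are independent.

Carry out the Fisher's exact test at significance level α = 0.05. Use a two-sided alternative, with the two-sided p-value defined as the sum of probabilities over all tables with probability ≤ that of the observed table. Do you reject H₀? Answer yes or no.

reject H₀: no

Margins: r₁=13, r₂=12, c₁=5, c₂=20, n=25
p_obs = C(13,2)·C(12,3)/C(25,5); sum pmf over tables with pmf ≤ p_obs
p-value (two-sided) = 0.64472
At α=0.05: p ≥ α → fail to reject H₀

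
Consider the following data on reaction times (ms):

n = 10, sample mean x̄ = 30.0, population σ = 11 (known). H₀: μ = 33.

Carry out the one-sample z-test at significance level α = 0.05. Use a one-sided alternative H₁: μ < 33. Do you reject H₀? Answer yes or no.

reject H₀: no

SE = σ/√n = 11/√10 = 3.4785
z = (x̄−μ₀)/SE = (30.0−33)/3.4785 = -0.8624
p-value (one-sided, H₁ less) = 0.19422
At α=0.05: p ≥ α → fail to reject H₀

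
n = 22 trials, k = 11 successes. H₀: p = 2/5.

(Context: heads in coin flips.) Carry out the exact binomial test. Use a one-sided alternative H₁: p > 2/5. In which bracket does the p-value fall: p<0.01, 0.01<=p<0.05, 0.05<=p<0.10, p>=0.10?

Exact binomial: n=22, k=11, p₀=2/5=0.4000
P(X≥11) from Σ C(n,i)·p₀^i·(1−p₀)^(n−i)
p-value (one-sided, H₁ greater) = 0.22805
→ bracket: p>=0.10

p-value bracket: p>=0.10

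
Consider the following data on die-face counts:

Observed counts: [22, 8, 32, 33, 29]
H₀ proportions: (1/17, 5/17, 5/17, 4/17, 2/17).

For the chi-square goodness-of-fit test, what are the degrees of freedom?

df = k − 1 = 5 − 1 = 4

degrees of freedom = 4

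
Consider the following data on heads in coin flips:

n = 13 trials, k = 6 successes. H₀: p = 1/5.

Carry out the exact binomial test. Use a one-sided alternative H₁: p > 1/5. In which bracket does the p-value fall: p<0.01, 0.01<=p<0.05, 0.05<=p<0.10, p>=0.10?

Exact binomial: n=13, k=6, p₀=1/5=0.2000
P(X≥6) from Σ C(n,i)·p₀^i·(1−p₀)^(n−i)
p-value (one-sided, H₁ greater) = 0.03004
→ bracket: 0.01<=p<0.05

p-value bracket: 0.01<=p<0.05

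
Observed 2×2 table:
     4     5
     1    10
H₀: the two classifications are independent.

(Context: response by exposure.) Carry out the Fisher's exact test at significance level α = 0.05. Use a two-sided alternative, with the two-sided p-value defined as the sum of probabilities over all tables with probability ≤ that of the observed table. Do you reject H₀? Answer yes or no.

Margins: r₁=9, r₂=11, c₁=5, c₂=15, n=20
p_obs = C(9,4)·C(11,1)/C(20,5); sum pmf over tables with pmf ≤ p_obs
p-value (two-sided) = 0.12732
At α=0.05: p ≥ α → fail to reject H₀

reject H₀: no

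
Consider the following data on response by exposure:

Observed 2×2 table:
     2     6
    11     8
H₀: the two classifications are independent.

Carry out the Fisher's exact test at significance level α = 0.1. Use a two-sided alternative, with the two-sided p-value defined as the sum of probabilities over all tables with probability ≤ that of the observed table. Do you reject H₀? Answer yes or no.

reject H₀: no

Margins: r₁=8, r₂=19, c₁=13, c₂=14, n=27
p_obs = C(8,2)·C(19,11)/C(27,13); sum pmf over tables with pmf ≤ p_obs
p-value (two-sided) = 0.20870
At α=0.1: p ≥ α → fail to reject H₀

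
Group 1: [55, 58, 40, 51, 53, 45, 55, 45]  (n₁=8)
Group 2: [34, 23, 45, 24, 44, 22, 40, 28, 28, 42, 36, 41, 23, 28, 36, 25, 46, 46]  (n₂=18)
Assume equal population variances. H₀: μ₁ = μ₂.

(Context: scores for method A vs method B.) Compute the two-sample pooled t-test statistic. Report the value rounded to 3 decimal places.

test statistic = 4.679

x̄₁=50.250, s₁=6.251, n₁=8
x̄₂=33.944, s₂=8.881, n₂=18
s_p² = [7·6.251² + 17·8.881²]/24 = 67.2685
SE = √(s_p²·(1/8+1/18)) = 3.4851
t = (50.250−33.944)/3.4851 = 4.6787
df = 24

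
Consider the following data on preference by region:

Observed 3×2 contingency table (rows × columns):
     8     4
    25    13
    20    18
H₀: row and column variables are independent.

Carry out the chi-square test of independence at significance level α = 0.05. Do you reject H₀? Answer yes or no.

reject H₀: no

Row totals [12, 38, 38], col totals [53, 35], n=88
χ² = (8−7.23)²/7.23 + (4−4.77)²/4.77 + (25−22.89)²/22.89 + (13−15.11)²/15.11 + (20−22.89)²/22.89 + (18−15.11)²/15.11 = 1.6138
df = 2
p-value (upper-tail) = 0.44625
At α=0.05: p ≥ α → fail to reject H₀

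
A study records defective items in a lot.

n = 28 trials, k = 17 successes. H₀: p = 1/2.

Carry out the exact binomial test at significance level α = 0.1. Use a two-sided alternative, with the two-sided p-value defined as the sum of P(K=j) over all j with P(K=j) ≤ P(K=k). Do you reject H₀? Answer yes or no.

reject H₀: no

Exact binomial: n=28, k=17, p₀=1/2=0.5000
P(X=j) = C(n,j)·p₀^j·(1−p₀)^(n−j); p = Σ P(X=j) over j with P(X=j) ≤ P(X=17)
p-value (two-sided) = 0.34493
At α=0.1: p ≥ α → fail to reject H₀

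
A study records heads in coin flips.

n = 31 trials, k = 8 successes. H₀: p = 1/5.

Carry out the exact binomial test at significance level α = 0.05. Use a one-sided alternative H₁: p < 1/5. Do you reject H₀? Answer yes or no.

reject H₀: no

Exact binomial: n=31, k=8, p₀=1/5=0.2000
P(X≤8) from Σ C(n,i)·p₀^i·(1−p₀)^(n−i)
p-value (one-sided, H₁ less) = 0.84924
At α=0.05: p ≥ α → fail to reject H₀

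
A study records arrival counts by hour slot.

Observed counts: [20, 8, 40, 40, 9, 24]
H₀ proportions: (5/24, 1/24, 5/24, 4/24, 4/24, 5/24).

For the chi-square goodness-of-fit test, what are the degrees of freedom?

degrees of freedom = 5

df = k − 1 = 6 − 1 = 5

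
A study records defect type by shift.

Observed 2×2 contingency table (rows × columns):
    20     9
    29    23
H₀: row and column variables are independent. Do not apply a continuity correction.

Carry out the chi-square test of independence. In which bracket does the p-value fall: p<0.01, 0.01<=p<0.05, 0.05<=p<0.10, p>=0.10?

Row totals [29, 52], col totals [49, 32], n=81
χ² = (20−17.54)²/17.54 + (9−11.46)²/11.46 + (29−31.46)²/31.46 + (23−20.54)²/20.54 = 1.3566
df = 1
p-value (upper-tail) = 0.24413
→ bracket: p>=0.10

p-value bracket: p>=0.10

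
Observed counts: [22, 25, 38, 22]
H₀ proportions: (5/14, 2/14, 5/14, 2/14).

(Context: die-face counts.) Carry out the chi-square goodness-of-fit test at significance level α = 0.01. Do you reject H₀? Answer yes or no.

n = 107; E_i = n·p_i = [38.21, 15.29, 38.21, 15.29]
χ² = (22−38.21)²/38.21 + (25−15.29)²/15.29 + (38−38.21)²/38.21 + (22−15.29)²/15.29 = 16.0037
df = 3
p-value (upper-tail) = 0.00113
At α=0.01: p < α → reject H₀

reject H₀: yes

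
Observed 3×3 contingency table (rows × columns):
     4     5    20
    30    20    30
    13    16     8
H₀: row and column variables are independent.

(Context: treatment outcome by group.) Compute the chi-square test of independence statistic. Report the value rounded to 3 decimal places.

Row totals [29, 80, 37], col totals [47, 41, 58], n=146
χ² = (4−9.34)²/9.34 + (5−8.14)²/8.14 + (20−11.52)²/11.52 + (30−25.75)²/25.75 + (20−22.47)²/22.47 + (30−31.78)²/31.78 + (13−11.91)²/11.91 + (16−10.39)²/10.39 + (8−14.70)²/14.70 = 17.7558
df = 4

test statistic = 17.756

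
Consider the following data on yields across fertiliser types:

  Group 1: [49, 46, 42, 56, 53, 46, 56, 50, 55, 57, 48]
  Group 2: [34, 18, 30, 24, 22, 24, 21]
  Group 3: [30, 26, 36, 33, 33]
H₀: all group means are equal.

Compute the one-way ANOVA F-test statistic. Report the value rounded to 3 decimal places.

Group means [50.73, 24.71, 31.60], grand mean 38.652
SSB = Σnᵢ(x̄ᵢ−x̄)² = 3212.407; SSW = ΣΣ(x−x̄ᵢ)² = 488.810
MSB = 3212.407/2 = 1606.2035; MSW = 488.810/20 = 24.4405
F = MSB/MSW = 65.7189
df = (2, 20)

test statistic = 65.719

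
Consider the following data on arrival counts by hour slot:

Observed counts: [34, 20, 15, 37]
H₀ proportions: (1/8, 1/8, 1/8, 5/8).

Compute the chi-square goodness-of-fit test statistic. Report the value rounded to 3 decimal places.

n = 106; E_i = n·p_i = [13.25, 13.25, 13.25, 66.25]
χ² = (34−13.25)²/13.25 + (20−13.25)²/13.25 + (15−13.25)²/13.25 + (37−66.25)²/66.25 = 49.0792
df = 3

test statistic = 49.079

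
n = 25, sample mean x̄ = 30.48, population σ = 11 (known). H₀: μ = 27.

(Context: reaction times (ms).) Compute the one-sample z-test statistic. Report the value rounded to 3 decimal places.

test statistic = 1.582

SE = σ/√n = 11/√25 = 2.2000
z = (x̄−μ₀)/SE = (30.48−27)/2.2000 = 1.5818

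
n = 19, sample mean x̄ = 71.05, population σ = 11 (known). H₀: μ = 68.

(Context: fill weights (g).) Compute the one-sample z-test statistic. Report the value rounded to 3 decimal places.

test statistic = 1.209

SE = σ/√n = 11/√19 = 2.5236
z = (x̄−μ₀)/SE = (71.05−68)/2.5236 = 1.2086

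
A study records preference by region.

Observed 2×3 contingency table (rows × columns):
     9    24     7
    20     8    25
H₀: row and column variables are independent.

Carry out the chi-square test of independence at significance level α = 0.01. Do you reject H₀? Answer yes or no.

reject H₀: yes

Row totals [40, 53], col totals [29, 32, 32], n=93
χ² = (9−12.47)²/12.47 + (24−13.76)²/13.76 + (7−13.76)²/13.76 + (20−16.53)²/16.53 + (8−18.24)²/18.24 + (25−18.24)²/18.24 = 20.8884
df = 2
p-value (upper-tail) = 0.00003
At α=0.01: p < α → reject H₀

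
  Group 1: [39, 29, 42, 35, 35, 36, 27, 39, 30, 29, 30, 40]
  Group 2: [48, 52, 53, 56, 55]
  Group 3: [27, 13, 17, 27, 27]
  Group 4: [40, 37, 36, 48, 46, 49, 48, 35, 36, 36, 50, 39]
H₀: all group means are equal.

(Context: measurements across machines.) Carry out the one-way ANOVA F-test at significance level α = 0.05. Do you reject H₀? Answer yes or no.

reject H₀: yes

Group means [34.25, 52.80, 22.20, 41.67], grand mean 37.824
SSB = Σnᵢ(x̄ᵢ−x̄)² = 2672.425; SSW = ΣΣ(x−x̄ᵢ)² = 900.517
MSB = 2672.425/3 = 890.8082; MSW = 900.517/30 = 30.0172
F = MSB/MSW = 29.6766
df = (3, 30)
p-value (upper-tail) = 0.00000
At α=0.05: p < α → reject H₀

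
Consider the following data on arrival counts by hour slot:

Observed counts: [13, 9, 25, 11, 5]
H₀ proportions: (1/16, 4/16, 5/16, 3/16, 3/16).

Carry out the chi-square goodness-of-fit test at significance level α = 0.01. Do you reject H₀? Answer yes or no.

reject H₀: yes

n = 63; E_i = n·p_i = [3.94, 15.75, 19.69, 11.81, 11.81]
χ² = (13−3.94)²/3.94 + (9−15.75)²/15.75 + (25−19.69)²/19.69 + (11−11.81)²/11.81 + (5−11.81)²/11.81 = 29.1693
df = 4
p-value (upper-tail) = 0.00001
At α=0.01: p < α → reject H₀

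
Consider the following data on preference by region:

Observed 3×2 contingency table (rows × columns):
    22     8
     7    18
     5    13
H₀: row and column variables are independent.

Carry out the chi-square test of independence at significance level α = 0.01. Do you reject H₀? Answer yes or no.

reject H₀: yes

Row totals [30, 25, 18], col totals [34, 39], n=73
χ² = (22−13.97)²/13.97 + (8−16.03)²/16.03 + (7−11.64)²/11.64 + (18−13.36)²/13.36 + (5−8.38)²/8.38 + (13−9.62)²/9.62 = 14.6552
df = 2
p-value (upper-tail) = 0.00066
At α=0.01: p < α → reject H₀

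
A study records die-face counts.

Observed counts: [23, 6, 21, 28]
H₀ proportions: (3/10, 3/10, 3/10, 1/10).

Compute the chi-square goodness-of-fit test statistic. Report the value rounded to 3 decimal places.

test statistic = 65.504

n = 78; E_i = n·p_i = [23.40, 23.40, 23.40, 7.80]
χ² = (23−23.40)²/23.40 + (6−23.40)²/23.40 + (21−23.40)²/23.40 + (28−7.80)²/7.80 = 65.5043
df = 3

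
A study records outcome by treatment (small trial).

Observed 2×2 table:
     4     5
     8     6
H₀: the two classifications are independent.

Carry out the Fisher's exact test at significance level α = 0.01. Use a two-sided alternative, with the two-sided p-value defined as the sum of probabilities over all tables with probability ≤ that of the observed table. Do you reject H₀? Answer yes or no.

reject H₀: no

Margins: r₁=9, r₂=14, c₁=12, c₂=11, n=23
p_obs = C(9,4)·C(14,8)/C(23,12); sum pmf over tables with pmf ≤ p_obs
p-value (two-sided) = 0.68017
At α=0.01: p ≥ α → fail to reject H₀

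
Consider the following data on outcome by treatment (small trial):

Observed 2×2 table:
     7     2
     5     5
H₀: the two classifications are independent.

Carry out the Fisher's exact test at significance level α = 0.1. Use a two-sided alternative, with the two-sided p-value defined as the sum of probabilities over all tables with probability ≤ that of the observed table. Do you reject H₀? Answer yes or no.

Margins: r₁=9, r₂=10, c₁=12, c₂=7, n=19
p_obs = C(9,7)·C(10,5)/C(19,12); sum pmf over tables with pmf ≤ p_obs
p-value (two-sided) = 0.34985
At α=0.1: p ≥ α → fail to reject H₀

reject H₀: no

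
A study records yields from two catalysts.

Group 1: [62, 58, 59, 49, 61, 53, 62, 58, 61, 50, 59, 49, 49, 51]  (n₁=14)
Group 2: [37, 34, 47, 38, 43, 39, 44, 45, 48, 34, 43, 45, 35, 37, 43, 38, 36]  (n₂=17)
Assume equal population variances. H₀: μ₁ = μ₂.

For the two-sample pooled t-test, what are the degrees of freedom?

degrees of freedom = 29

df = n₁ + n₂ − 2 = 14 + 17 − 2 = 29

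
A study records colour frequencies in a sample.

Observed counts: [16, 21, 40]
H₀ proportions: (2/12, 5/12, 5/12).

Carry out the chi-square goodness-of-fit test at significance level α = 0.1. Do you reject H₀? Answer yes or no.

reject H₀: yes

n = 77; E_i = n·p_i = [12.83, 32.08, 32.08]
χ² = (16−12.83)²/12.83 + (21−32.08)²/32.08 + (40−32.08)²/32.08 = 6.5636
df = 2
p-value (upper-tail) = 0.03756
At α=0.1: p < α → reject H₀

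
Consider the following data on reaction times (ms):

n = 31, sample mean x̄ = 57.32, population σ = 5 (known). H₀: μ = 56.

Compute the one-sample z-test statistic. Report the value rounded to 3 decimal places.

test statistic = 1.470

SE = σ/√n = 5/√31 = 0.8980
z = (x̄−μ₀)/SE = (57.32−56)/0.8980 = 1.4699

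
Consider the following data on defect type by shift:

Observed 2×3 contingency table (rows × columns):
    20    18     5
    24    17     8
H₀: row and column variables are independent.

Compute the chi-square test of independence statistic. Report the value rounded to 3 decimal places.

test statistic = 0.696

Row totals [43, 49], col totals [44, 35, 13], n=92
χ² = (20−20.57)²/20.57 + (18−16.36)²/16.36 + (5−6.08)²/6.08 + (24−23.43)²/23.43 + (17−18.64)²/18.64 + (8−6.92)²/6.92 = 0.6962
df = 2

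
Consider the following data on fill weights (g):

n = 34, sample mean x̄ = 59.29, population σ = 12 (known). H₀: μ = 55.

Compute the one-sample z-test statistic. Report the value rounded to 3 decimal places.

SE = σ/√n = 12/√34 = 2.0580
z = (x̄−μ₀)/SE = (59.29−55)/2.0580 = 2.0846

test statistic = 2.085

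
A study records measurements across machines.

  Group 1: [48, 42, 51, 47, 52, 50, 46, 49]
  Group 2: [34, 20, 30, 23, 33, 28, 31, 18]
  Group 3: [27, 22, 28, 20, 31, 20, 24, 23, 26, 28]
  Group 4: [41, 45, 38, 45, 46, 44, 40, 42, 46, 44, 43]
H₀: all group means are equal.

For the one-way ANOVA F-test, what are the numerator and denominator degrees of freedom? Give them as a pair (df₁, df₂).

degrees of freedom = [3, 33]

k = 4 groups, N = 37 total
df = (k−1, N−k) = (4−1, 37−4) = (3, 33)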